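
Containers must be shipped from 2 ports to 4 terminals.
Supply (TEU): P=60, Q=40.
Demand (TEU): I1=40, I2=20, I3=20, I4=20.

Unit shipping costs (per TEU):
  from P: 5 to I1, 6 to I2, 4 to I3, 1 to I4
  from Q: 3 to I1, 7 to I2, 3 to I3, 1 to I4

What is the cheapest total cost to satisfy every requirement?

340

A cheapest plan:
  P to I2: 20 × 6 = 120
  P to I3: 20 × 4 = 80
  P to I4: 20 × 1 = 20
  Q to I1: 40 × 3 = 120
Total = 120 + 80 + 20 + 120 = 340.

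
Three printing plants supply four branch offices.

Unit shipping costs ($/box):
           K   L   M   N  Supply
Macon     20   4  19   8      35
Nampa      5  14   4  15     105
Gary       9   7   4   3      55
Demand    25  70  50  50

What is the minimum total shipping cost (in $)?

A cheapest plan:
  Macon->L: 35 × $4 = $140
  Nampa->K: 25 × $5 = $125
  Nampa->L: 30 × $14 = $420
  Nampa->M: 50 × $4 = $200
  Gary->L: 5 × $7 = $35
  Gary->N: 50 × $3 = $150
Total = 140 + 125 + 420 + 200 + 35 + 150 = $1070.
(Supply check: Macon ships 35; Nampa ships 105; Gary ships 55.)

1070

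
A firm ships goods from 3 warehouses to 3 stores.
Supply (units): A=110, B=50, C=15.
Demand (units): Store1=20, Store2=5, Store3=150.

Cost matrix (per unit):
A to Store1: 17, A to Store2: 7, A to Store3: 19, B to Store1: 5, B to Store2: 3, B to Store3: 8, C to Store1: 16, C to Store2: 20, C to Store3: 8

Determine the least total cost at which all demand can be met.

One minimum-cost allocation:
  A–Store2: 5 × 7 = 35
  A–Store3: 105 × 19 = 1995
  B–Store1: 20 × 5 = 100
  B–Store3: 30 × 8 = 240
  C–Store3: 15 × 8 = 120
Total = 35 + 1995 + 100 + 240 + 120 = 2490.
(Supply check: A ships 110; B ships 50; C ships 15.)

2490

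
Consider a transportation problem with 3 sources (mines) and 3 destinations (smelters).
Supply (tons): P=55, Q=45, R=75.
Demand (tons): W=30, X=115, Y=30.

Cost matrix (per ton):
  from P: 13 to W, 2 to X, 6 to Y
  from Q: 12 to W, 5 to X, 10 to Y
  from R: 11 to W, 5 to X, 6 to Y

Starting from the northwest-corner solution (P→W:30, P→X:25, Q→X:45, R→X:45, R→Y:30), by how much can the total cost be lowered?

Current plan cost = 30·13 + 25·2 + 45·5 + 45·5 + 30·6 = 1070.
Optimal plan:
  P to X: 55 × 2 = 110
  Q to X: 45 × 5 = 225
  R to W: 30 × 11 = 330
  R to X: 15 × 5 = 75
  R to Y: 30 × 6 = 180
Optimal cost = 920.
Saving = 1070 − 920 = 150.

150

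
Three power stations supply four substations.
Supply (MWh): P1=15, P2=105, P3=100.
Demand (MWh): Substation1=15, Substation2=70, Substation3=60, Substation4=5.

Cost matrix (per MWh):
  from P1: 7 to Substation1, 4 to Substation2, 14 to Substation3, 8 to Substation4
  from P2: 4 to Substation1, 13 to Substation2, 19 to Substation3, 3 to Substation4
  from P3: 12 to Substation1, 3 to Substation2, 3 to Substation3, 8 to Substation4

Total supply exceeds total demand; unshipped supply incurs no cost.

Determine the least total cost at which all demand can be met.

630

Optimal allocation:
  P1 to Substation2: 15 × 4 = 60
  P2 to Substation1: 15 × 4 = 60
  P2 to Substation2: 15 × 13 = 195
  P2 to Substation4: 5 × 3 = 15
  P3 to Substation2: 40 × 3 = 120
  P3 to Substation3: 60 × 3 = 180
Total = 60 + 60 + 195 + 15 + 120 + 180 = 630.
(Supply check: P1 ships 15; P2 ships 35; P3 ships 100.)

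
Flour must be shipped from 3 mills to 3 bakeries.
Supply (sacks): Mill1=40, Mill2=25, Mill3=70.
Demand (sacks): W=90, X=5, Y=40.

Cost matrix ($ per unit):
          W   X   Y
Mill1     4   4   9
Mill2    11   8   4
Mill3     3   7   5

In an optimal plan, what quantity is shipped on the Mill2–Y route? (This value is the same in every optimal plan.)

The minimum-cost plan:
  Mill1–W: 35 × $4 = $140
  Mill1–X: 5 × $4 = $20
  Mill2–Y: 25 × $4 = $100
  Mill3–W: 55 × $3 = $165
  Mill3–Y: 15 × $5 = $75
Total cost = $500.
So Mill2→Y carries 25 sacks.

25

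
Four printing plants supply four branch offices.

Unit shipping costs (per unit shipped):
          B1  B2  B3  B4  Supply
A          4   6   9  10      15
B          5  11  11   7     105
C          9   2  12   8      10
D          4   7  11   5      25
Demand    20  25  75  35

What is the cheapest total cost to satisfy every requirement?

A cheapest plan:
  A–B2: 15 × 6 = 90
  B–B1: 20 × 5 = 100
  B–B3: 75 × 11 = 825
  B–B4: 10 × 7 = 70
  C–B2: 10 × 2 = 20
  D–B4: 25 × 5 = 125
Total = 90 + 100 + 825 + 70 + 20 + 125 = 1230.

1230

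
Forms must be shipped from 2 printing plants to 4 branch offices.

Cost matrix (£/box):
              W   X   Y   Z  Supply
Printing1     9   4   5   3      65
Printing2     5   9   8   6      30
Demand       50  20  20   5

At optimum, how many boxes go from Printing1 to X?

Solving gives:
  Printing1 to W: 20 × £9 = £180
  Printing1 to X: 20 × £4 = £80
  Printing1 to Y: 20 × £5 = £100
  Printing1 to Z: 5 × £3 = £15
  Printing2 to W: 30 × £5 = £150
Total cost = £525.
So Printing1→X carries 20 boxes.

20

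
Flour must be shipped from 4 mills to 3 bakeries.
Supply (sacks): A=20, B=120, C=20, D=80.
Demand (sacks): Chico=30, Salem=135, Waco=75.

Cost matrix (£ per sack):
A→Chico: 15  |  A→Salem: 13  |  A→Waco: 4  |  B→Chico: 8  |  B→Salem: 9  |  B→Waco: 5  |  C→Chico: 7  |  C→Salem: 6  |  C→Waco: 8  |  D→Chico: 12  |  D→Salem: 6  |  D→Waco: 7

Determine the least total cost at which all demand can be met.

One minimum-cost allocation:
  A->Waco: 20 × £4 = £80
  B->Chico: 30 × £8 = £240
  B->Salem: 35 × £9 = £315
  B->Waco: 55 × £5 = £275
  C->Salem: 20 × £6 = £120
  D->Salem: 80 × £6 = £480
Total = 80 + 240 + 315 + 275 + 120 + 480 = £1510.
(Supply check: A ships 20; B ships 120; C ships 20; D ships 80.)

1510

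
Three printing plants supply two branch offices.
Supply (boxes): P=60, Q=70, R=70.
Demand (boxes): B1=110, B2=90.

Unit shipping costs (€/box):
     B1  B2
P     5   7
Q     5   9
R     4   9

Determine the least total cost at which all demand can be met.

Optimal allocation:
  P->B2: 60 × €7 = €420
  Q->B1: 40 × €5 = €200
  Q->B2: 30 × €9 = €270
  R->B1: 70 × €4 = €280
Total = 420 + 200 + 270 + 280 = €1170.

1170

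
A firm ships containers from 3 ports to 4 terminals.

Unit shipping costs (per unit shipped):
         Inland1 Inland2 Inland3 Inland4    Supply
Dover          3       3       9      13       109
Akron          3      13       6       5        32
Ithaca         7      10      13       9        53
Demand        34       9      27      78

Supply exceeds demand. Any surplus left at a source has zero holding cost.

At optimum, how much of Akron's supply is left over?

0

An optimal plan:
  Dover→Inland1: 34 × 3 = 102
  Dover→Inland2: 9 × 3 = 27
  Dover→Inland3: 27 × 9 = 243
  Akron→Inland4: 32 × 5 = 160
  Ithaca→Inland4: 46 × 9 = 414
Total cost = 946.
Akron ships 32 of its 32, leaving 0.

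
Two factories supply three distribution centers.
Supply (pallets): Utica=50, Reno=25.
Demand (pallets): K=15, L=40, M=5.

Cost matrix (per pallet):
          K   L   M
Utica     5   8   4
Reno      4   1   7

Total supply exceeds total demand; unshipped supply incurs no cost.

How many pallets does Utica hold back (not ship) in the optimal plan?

An optimal plan:
  Utica→K: 15 pallets
  Utica→L: 15 pallets
  Utica→M: 5 pallets
  Reno→L: 25 pallets
Total cost = 240.
Utica ships 35 of its 50, leaving 15.

15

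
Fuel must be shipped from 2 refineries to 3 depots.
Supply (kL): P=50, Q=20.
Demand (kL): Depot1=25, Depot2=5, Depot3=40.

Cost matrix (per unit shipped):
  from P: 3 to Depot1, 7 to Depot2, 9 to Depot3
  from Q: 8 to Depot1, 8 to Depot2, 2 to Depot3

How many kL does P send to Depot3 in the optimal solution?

Optimal shipments:
  P–Depot1: 25 kL
  P–Depot2: 5 kL
  P–Depot3: 20 kL
  Q–Depot3: 20 kL
Total cost = 330.
So P→Depot3 carries 20 kL.

20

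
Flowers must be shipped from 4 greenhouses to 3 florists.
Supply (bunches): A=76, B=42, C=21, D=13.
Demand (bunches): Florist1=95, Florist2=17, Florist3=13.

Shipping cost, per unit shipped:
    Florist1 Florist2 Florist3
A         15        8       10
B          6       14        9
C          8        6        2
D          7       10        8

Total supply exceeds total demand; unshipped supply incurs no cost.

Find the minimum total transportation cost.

1049

A cheapest plan:
  A–Florist1: 32 × 15 = 480
  A–Florist2: 17 × 8 = 136
  B–Florist1: 42 × 6 = 252
  C–Florist1: 8 × 8 = 64
  C–Florist3: 13 × 2 = 26
  D–Florist1: 13 × 7 = 91
Total = 480 + 136 + 252 + 64 + 26 + 91 = 1049.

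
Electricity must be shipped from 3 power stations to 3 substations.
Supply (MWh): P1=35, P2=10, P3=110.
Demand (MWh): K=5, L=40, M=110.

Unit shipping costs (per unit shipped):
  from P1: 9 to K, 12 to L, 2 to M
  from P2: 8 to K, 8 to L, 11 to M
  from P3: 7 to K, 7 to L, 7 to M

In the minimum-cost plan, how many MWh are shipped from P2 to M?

Solving gives:
  P1 to M: 35 × 2 = 70
  P2 to K: 5 × 8 = 40
  P2 to L: 5 × 8 = 40
  P3 to L: 35 × 7 = 245
  P3 to M: 75 × 7 = 525
Total cost = 920.
The route P2→M is not used.

0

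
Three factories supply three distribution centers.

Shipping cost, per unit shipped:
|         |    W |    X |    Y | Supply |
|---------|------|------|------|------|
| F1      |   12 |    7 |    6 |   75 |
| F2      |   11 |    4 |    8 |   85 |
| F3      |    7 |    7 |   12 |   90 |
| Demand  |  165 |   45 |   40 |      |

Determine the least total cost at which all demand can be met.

One minimum-cost allocation:
  F1 to W: 35 × 12 = 420
  F1 to Y: 40 × 6 = 240
  F2 to W: 40 × 11 = 440
  F2 to X: 45 × 4 = 180
  F3 to W: 90 × 7 = 630
Total = 420 + 240 + 440 + 180 + 630 = 1910.
(Supply check: F1 ships 75; F2 ships 85; F3 ships 90.)

1910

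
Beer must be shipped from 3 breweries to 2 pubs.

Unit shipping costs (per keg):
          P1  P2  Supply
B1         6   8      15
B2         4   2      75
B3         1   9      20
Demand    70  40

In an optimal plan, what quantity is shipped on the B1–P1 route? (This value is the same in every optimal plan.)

The minimum-cost plan:
  B1→P1: 15 × 6 = 90
  B2→P1: 35 × 4 = 140
  B2→P2: 40 × 2 = 80
  B3→P1: 20 × 1 = 20
Total cost = 330.
So B1→P1 carries 15 kegs.

15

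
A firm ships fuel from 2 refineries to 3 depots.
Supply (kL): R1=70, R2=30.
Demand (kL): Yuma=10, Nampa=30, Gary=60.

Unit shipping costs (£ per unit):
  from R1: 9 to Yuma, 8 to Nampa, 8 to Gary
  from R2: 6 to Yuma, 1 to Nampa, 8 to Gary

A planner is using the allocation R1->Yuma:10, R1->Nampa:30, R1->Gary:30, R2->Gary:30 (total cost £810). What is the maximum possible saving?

210

Current plan cost = 10·9 + 30·8 + 30·8 + 30·8 = £810.
Optimal plan:
  R1–Yuma: 10 kL
  R1–Gary: 60 kL
  R2–Nampa: 30 kL
Optimal cost = £600.
Saving = 810 − 600 = £210.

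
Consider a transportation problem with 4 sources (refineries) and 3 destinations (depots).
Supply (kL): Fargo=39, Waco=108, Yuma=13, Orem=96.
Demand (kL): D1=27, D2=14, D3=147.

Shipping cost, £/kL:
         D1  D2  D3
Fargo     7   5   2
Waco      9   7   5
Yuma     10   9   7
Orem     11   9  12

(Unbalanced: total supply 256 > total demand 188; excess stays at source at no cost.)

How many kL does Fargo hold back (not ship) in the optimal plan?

0

Minimum-cost shipments:
  Fargo–D3: 39 kL
  Waco–D3: 108 kL
  Yuma–D1: 13 kL
  Orem–D1: 14 kL
  Orem–D2: 14 kL
Total cost = £1028.
Fargo ships 39 of its 39, leaving 0.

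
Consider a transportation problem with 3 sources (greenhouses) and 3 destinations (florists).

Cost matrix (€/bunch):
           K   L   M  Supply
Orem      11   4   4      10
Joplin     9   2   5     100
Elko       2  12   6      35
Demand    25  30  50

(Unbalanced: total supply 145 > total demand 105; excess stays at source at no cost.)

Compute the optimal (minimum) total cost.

350

An optimal shipping plan:
  Orem–M: 10 bunches
  Joplin–L: 30 bunches
  Joplin–M: 40 bunches
  Elko–K: 25 bunches
Total cost = €350.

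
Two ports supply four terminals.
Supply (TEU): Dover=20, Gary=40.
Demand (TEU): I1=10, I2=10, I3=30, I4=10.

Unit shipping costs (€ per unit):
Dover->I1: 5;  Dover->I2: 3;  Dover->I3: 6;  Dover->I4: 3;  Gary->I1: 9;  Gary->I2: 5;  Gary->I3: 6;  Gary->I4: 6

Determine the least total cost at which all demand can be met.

One minimum-cost allocation:
  Dover to I1: 10 TEU
  Dover to I4: 10 TEU
  Gary to I2: 10 TEU
  Gary to I3: 30 TEU
Total cost = €310.

310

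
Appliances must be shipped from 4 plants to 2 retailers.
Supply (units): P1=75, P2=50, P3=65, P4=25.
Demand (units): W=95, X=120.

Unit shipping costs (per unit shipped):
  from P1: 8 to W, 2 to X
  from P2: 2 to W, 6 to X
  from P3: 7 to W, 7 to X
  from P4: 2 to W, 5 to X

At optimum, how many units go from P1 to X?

75

Solving gives:
  P1→X: 75 × 2 = 150
  P2→W: 50 × 2 = 100
  P3→W: 20 × 7 = 140
  P3→X: 45 × 7 = 315
  P4→W: 25 × 2 = 50
Total cost = 755.
So P1→X carries 75 units.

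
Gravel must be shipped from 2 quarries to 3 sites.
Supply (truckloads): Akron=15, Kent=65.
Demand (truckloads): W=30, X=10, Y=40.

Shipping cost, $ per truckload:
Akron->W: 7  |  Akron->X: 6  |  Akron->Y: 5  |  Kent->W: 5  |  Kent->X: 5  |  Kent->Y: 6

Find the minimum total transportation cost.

A cheapest plan:
  Akron->Y: 15 × $5 = $75
  Kent->W: 30 × $5 = $150
  Kent->X: 10 × $5 = $50
  Kent->Y: 25 × $6 = $150
Total = 75 + 150 + 50 + 150 = $425.

425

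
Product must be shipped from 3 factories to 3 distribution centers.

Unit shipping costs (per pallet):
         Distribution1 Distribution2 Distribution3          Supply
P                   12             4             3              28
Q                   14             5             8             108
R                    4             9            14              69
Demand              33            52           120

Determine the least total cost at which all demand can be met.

An optimal shipping plan:
  P to Distribution3: 28 pallets
  Q to Distribution2: 16 pallets
  Q to Distribution3: 92 pallets
  R to Distribution1: 33 pallets
  R to Distribution2: 36 pallets
Total cost = 1356.

1356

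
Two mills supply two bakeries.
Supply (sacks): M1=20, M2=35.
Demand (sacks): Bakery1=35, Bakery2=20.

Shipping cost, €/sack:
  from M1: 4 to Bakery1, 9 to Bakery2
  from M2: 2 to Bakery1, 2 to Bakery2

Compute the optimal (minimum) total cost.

150

An optimal shipping plan:
  M1 to Bakery1: 20 × €4 = €80
  M2 to Bakery1: 15 × €2 = €30
  M2 to Bakery2: 20 × €2 = €40
Total = 80 + 30 + 40 = €150.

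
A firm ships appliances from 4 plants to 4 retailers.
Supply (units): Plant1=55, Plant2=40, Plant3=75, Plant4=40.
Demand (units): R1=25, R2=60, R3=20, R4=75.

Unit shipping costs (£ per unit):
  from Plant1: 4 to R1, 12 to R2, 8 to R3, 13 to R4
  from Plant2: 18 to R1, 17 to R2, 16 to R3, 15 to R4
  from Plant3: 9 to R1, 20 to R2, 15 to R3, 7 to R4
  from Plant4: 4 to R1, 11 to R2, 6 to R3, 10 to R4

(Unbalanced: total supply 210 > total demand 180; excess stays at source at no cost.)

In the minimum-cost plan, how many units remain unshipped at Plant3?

Minimum-cost shipments:
  Plant1–R1: 25 × £4 = £100
  Plant1–R2: 30 × £12 = £360
  Plant2–R2: 10 × £17 = £170
  Plant3–R4: 75 × £7 = £525
  Plant4–R2: 20 × £11 = £220
  Plant4–R3: 20 × £6 = £120
Total cost = £1495.
Plant3 ships 75 of its 75, leaving 0.

0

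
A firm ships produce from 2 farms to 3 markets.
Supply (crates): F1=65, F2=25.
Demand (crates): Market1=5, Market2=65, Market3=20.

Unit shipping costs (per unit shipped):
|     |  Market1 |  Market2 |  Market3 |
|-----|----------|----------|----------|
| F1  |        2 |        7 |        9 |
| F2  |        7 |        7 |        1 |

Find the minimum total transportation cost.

485

An optimal shipping plan:
  F1 to Market1: 5 crates
  F1 to Market2: 60 crates
  F2 to Market2: 5 crates
  F2 to Market3: 20 crates
Total cost = 485.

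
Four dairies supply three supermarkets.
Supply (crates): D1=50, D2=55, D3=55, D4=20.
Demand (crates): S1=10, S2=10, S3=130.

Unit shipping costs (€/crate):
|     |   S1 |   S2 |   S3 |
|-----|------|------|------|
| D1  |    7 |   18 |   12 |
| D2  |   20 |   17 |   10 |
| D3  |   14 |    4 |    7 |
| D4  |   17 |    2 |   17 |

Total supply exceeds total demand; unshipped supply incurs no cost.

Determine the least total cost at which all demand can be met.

1265

Optimal allocation:
  D1 to S1: 10 × €7 = €70
  D1 to S3: 20 × €12 = €240
  D2 to S3: 55 × €10 = €550
  D3 to S3: 55 × €7 = €385
  D4 to S2: 10 × €2 = €20
Total = 70 + 240 + 550 + 385 + 20 = €1265.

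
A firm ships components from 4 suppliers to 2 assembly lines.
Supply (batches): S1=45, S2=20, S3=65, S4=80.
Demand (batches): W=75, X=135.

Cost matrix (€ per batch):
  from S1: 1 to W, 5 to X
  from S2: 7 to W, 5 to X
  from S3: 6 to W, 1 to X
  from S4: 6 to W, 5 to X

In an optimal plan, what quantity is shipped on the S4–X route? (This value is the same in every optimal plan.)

50

Optimal shipments:
  S1->W: 45 batches
  S2->X: 20 batches
  S3->X: 65 batches
  S4->W: 30 batches
  S4->X: 50 batches
Total cost = €640.
So S4→X carries 50 batches.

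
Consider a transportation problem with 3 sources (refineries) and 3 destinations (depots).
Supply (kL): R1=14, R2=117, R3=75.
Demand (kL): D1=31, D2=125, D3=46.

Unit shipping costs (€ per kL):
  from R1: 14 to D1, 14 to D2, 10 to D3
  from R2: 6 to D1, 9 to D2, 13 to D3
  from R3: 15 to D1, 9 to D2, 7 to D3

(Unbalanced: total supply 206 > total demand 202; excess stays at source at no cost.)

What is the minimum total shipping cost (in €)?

Optimal allocation:
  R1->D3: 10 kL
  R2->D1: 31 kL
  R2->D2: 86 kL
  R3->D2: 39 kL
  R3->D3: 36 kL
Total cost = €1663.
(Supply check: R1 ships 10; R2 ships 117; R3 ships 75.)

1663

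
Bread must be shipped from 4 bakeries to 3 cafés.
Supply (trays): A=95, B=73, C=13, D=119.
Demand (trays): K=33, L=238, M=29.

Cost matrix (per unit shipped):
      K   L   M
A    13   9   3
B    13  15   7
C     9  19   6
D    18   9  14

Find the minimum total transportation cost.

An optimal shipping plan:
  A–L: 95 trays
  B–K: 20 trays
  B–L: 24 trays
  B–M: 29 trays
  C–K: 13 trays
  D–L: 119 trays
Total cost = 2866.
(Supply check: A ships 95; B ships 73; C ships 13; D ships 119.)

2866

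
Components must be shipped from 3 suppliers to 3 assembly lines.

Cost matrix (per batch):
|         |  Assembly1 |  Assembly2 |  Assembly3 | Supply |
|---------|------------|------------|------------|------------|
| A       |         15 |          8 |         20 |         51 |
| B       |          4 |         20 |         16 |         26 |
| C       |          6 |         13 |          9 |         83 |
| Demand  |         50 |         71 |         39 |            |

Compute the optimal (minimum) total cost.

A cheapest plan:
  A–Assembly2: 51 × 8 = 408
  B–Assembly1: 26 × 4 = 104
  C–Assembly1: 24 × 6 = 144
  C–Assembly2: 20 × 13 = 260
  C–Assembly3: 39 × 9 = 351
Total = 408 + 104 + 144 + 260 + 351 = 1267.

1267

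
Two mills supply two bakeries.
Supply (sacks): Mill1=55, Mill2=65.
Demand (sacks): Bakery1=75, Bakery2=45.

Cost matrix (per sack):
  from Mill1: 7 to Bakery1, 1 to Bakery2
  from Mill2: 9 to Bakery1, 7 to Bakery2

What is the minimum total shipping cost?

700

Optimal allocation:
  Mill1→Bakery1: 10 × 7 = 70
  Mill1→Bakery2: 45 × 1 = 45
  Mill2→Bakery1: 65 × 9 = 585
Total = 70 + 45 + 585 = 700.
(Supply check: Mill1 ships 55; Mill2 ships 65.)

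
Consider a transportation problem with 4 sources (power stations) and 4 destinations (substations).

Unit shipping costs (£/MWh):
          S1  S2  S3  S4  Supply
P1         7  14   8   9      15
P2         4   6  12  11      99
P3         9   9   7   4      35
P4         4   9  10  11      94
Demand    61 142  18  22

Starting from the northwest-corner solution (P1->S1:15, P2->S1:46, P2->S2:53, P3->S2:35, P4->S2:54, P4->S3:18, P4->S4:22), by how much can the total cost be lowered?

376

Current plan cost = 15·7 + 46·4 + 53·6 + 35·9 + 54·9 + 18·10 + 22·11 = £1830.
Optimal plan:
  P1→S3: 15 × £8 = £120
  P2→S2: 99 × £6 = £594
  P3→S2: 10 × £9 = £90
  P3→S3: 3 × £7 = £21
  P3→S4: 22 × £4 = £88
  P4→S1: 61 × £4 = £244
  P4→S2: 33 × £9 = £297
Optimal cost = £1454.
Saving = 1830 − 1454 = £376.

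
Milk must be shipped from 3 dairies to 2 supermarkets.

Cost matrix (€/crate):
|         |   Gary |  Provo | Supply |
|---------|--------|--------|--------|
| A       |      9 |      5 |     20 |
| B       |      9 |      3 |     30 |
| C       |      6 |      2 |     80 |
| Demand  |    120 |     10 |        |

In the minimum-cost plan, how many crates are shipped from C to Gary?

80

The minimum-cost plan:
  A->Gary: 20 × €9 = €180
  B->Gary: 20 × €9 = €180
  B->Provo: 10 × €3 = €30
  C->Gary: 80 × €6 = €480
Total cost = €870.
So C→Gary carries 80 crates.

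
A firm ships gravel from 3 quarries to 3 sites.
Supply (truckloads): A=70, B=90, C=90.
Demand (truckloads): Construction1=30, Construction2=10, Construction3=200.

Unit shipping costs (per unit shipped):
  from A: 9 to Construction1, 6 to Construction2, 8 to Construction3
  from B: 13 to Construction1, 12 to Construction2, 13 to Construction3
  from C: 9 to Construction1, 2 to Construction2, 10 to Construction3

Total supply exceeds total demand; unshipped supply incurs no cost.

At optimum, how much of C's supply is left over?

Minimum-cost shipments:
  A->Construction3: 70 truckloads
  B->Construction3: 80 truckloads
  C->Construction1: 30 truckloads
  C->Construction2: 10 truckloads
  C->Construction3: 50 truckloads
Total cost = 2390.
C ships 90 of its 90, leaving 0.

0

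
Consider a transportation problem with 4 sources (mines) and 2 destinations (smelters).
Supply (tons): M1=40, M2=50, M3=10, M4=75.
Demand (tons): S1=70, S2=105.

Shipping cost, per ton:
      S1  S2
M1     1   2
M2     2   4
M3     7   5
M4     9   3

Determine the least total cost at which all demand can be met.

435

One minimum-cost allocation:
  M1–S1: 20 tons
  M1–S2: 20 tons
  M2–S1: 50 tons
  M3–S2: 10 tons
  M4–S2: 75 tons
Total cost = 435.
(Supply check: M1 ships 40; M2 ships 50; M3 ships 10; M4 ships 75.)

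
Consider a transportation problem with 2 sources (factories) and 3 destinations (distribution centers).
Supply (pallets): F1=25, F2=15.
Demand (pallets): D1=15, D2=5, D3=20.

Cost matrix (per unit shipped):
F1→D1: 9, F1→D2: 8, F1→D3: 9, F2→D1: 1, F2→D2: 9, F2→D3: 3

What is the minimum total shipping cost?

Optimal allocation:
  F1->D2: 5 × 8 = 40
  F1->D3: 20 × 9 = 180
  F2->D1: 15 × 1 = 15
Total = 40 + 180 + 15 = 235.

235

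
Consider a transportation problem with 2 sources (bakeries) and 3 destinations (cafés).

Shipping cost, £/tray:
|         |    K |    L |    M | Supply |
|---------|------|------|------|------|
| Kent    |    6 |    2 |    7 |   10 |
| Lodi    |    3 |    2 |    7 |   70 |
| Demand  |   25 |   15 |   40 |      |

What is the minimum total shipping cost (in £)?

Optimal allocation:
  Kent to L: 10 trays
  Lodi to K: 25 trays
  Lodi to L: 5 trays
  Lodi to M: 40 trays
Total cost = £385.

385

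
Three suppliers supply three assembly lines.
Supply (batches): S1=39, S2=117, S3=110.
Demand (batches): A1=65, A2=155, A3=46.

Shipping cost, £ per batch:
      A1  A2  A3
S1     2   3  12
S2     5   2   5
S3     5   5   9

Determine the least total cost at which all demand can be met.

1000

One minimum-cost allocation:
  S1–A1: 39 × £2 = £78
  S2–A2: 71 × £2 = £142
  S2–A3: 46 × £5 = £230
  S3–A1: 26 × £5 = £130
  S3–A2: 84 × £5 = £420
Total = 78 + 142 + 230 + 130 + 420 = £1000.
(Supply check: S1 ships 39; S2 ships 117; S3 ships 110.)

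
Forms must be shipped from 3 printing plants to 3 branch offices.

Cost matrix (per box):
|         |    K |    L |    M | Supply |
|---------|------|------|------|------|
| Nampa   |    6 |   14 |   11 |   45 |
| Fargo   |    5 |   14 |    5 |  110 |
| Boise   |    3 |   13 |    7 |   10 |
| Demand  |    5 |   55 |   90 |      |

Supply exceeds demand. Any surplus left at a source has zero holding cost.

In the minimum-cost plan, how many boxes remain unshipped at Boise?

0

An optimal plan:
  Nampa to L: 45 boxes
  Fargo to L: 5 boxes
  Fargo to M: 90 boxes
  Boise to K: 5 boxes
  Boise to L: 5 boxes
Total cost = 1230.
Boise ships 10 of its 10, leaving 0.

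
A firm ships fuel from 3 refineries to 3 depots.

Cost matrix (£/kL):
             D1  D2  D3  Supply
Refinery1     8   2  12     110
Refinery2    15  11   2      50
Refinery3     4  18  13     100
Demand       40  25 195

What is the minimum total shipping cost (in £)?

A cheapest plan:
  Refinery1→D2: 25 × £2 = £50
  Refinery1→D3: 85 × £12 = £1020
  Refinery2→D3: 50 × £2 = £100
  Refinery3→D1: 40 × £4 = £160
  Refinery3→D3: 60 × £13 = £780
Total = 50 + 1020 + 100 + 160 + 780 = £2110.

2110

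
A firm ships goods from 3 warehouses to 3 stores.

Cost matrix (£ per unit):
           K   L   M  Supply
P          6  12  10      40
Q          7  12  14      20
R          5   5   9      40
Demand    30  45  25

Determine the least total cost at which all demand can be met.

705

One minimum-cost allocation:
  P–K: 15 × £6 = £90
  P–M: 25 × £10 = £250
  Q–K: 15 × £7 = £105
  Q–L: 5 × £12 = £60
  R–L: 40 × £5 = £200
Total = 90 + 250 + 105 + 60 + 200 = £705.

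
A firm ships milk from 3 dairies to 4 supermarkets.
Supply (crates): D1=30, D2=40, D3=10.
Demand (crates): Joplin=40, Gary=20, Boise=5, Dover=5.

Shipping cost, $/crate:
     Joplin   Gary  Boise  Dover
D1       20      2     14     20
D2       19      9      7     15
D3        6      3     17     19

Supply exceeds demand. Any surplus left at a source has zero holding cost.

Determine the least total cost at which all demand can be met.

A cheapest plan:
  D1->Gary: 20 × $2 = $40
  D2->Joplin: 30 × $19 = $570
  D2->Boise: 5 × $7 = $35
  D2->Dover: 5 × $15 = $75
  D3->Joplin: 10 × $6 = $60
Total = 40 + 570 + 35 + 75 + 60 = $780.
(Supply check: D1 ships 20; D2 ships 40; D3 ships 10.)

780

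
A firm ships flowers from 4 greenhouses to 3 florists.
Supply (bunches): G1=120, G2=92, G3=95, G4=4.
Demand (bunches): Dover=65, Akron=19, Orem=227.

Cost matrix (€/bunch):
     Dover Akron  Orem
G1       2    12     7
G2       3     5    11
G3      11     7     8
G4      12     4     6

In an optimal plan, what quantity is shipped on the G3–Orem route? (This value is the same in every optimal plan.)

Optimal shipments:
  G1 to Orem: 120 × €7 = €840
  G2 to Dover: 65 × €3 = €195
  G2 to Akron: 19 × €5 = €95
  G2 to Orem: 8 × €11 = €88
  G3 to Orem: 95 × €8 = €760
  G4 to Orem: 4 × €6 = €24
Total cost = €2002.
So G3→Orem carries 95 bunches.

95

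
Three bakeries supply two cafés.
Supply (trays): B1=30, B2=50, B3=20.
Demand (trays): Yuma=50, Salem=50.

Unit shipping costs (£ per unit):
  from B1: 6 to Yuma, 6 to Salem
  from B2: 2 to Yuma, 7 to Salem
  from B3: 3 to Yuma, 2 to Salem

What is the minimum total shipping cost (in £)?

320

A cheapest plan:
  B1→Salem: 30 × £6 = £180
  B2→Yuma: 50 × £2 = £100
  B3→Salem: 20 × £2 = £40
Total = 180 + 100 + 40 = £320.
(Supply check: B1 ships 30; B2 ships 50; B3 ships 20.)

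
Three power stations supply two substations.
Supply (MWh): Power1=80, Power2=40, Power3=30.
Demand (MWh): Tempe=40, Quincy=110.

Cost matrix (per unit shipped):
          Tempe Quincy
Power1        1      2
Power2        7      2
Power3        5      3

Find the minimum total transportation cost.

290

An optimal shipping plan:
  Power1->Tempe: 40 × 1 = 40
  Power1->Quincy: 40 × 2 = 80
  Power2->Quincy: 40 × 2 = 80
  Power3->Quincy: 30 × 3 = 90
Total = 40 + 80 + 80 + 90 = 290.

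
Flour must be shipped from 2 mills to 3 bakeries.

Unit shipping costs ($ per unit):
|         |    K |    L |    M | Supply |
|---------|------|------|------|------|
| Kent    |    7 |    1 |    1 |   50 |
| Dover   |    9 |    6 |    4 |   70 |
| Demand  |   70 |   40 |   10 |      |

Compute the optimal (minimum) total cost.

One minimum-cost allocation:
  Kent→L: 40 × $1 = $40
  Kent→M: 10 × $1 = $10
  Dover→K: 70 × $9 = $630
Total = 40 + 10 + 630 = $680.
(Supply check: Kent ships 50; Dover ships 70.)

680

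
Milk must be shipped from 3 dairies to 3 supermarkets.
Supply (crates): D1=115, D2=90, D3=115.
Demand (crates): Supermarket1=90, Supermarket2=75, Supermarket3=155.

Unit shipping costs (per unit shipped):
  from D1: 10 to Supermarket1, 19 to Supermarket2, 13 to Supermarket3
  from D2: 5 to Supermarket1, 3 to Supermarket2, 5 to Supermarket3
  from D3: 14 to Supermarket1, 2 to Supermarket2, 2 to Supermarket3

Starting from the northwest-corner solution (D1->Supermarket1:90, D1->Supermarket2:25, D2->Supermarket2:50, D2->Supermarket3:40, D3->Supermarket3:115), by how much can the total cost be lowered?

200

Current plan cost = 90·10 + 25·19 + 50·3 + 40·5 + 115·2 = 1955.
Optimal plan:
  D1–Supermarket1: 90 × 10 = 900
  D1–Supermarket3: 25 × 13 = 325
  D2–Supermarket2: 75 × 3 = 225
  D2–Supermarket3: 15 × 5 = 75
  D3–Supermarket3: 115 × 2 = 230
Optimal cost = 1755.
Saving = 1955 − 1755 = 200.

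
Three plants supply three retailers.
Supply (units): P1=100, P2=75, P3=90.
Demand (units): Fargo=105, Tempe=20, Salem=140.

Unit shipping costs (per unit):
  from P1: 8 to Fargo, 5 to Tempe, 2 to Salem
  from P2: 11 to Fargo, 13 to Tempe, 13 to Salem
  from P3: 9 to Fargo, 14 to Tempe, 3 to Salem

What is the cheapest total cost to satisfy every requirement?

A cheapest plan:
  P1->Tempe: 20 × 5 = 100
  P1->Salem: 80 × 2 = 160
  P2->Fargo: 75 × 11 = 825
  P3->Fargo: 30 × 9 = 270
  P3->Salem: 60 × 3 = 180
Total = 100 + 160 + 825 + 270 + 180 = 1535.
(Supply check: P1 ships 100; P2 ships 75; P3 ships 90.)

1535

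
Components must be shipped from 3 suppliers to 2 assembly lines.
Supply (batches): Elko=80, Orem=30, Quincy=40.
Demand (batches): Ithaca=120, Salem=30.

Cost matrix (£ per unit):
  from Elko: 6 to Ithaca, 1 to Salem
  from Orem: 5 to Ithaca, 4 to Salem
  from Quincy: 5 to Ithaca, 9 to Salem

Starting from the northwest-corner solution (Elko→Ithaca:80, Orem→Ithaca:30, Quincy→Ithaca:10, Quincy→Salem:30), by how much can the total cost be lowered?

270

Current plan cost = 80·6 + 30·5 + 10·5 + 30·9 = £950.
Optimal plan:
  Elko→Ithaca: 50 × £6 = £300
  Elko→Salem: 30 × £1 = £30
  Orem→Ithaca: 30 × £5 = £150
  Quincy→Ithaca: 40 × £5 = £200
Optimal cost = £680.
Saving = 950 − 680 = £270.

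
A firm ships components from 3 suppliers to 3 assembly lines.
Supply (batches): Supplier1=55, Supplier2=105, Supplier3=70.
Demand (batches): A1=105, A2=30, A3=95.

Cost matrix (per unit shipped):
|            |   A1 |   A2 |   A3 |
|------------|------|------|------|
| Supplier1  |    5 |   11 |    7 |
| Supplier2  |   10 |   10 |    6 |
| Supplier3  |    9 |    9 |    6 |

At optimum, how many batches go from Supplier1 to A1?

55

Solving gives:
  Supplier1->A1: 55 × 5 = 275
  Supplier2->A1: 10 × 10 = 100
  Supplier2->A3: 95 × 6 = 570
  Supplier3->A1: 40 × 9 = 360
  Supplier3->A2: 30 × 9 = 270
Total cost = 1575.
So Supplier1→A1 carries 55 batches.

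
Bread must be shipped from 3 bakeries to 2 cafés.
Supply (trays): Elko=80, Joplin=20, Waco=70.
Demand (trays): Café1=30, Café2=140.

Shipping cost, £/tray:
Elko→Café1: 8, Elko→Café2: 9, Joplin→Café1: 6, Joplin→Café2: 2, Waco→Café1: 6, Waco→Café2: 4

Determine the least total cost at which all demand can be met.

1010

A cheapest plan:
  Elko–Café1: 30 × £8 = £240
  Elko–Café2: 50 × £9 = £450
  Joplin–Café2: 20 × £2 = £40
  Waco–Café2: 70 × £4 = £280
Total = 240 + 450 + 40 + 280 = £1010.
(Supply check: Elko ships 80; Joplin ships 20; Waco ships 70.)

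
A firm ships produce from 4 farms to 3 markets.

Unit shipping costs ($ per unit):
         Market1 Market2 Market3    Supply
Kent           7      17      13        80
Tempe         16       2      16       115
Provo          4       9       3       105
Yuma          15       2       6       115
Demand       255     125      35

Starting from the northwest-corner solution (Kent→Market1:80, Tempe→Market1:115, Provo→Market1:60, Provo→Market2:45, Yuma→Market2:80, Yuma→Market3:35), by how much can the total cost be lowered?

Current plan cost = 80·7 + 115·16 + 60·4 + 45·9 + 80·2 + 35·6 = $3415.
Optimal plan:
  Kent to Market1: 80 × $7 = $560
  Tempe to Market2: 115 × $2 = $230
  Provo to Market1: 105 × $4 = $420
  Yuma to Market1: 70 × $15 = $1050
  Yuma to Market2: 10 × $2 = $20
  Yuma to Market3: 35 × $6 = $210
Optimal cost = $2490.
Saving = 3415 − 2490 = $925.

925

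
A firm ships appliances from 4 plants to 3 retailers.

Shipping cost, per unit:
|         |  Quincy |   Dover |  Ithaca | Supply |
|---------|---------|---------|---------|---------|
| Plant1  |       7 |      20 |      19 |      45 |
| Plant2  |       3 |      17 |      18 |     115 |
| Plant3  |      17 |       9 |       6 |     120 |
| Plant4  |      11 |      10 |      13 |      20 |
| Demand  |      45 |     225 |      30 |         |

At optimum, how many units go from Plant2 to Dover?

70

The minimum-cost plan:
  Plant1–Dover: 45 × 20 = 900
  Plant2–Quincy: 45 × 3 = 135
  Plant2–Dover: 70 × 17 = 1190
  Plant3–Dover: 90 × 9 = 810
  Plant3–Ithaca: 30 × 6 = 180
  Plant4–Dover: 20 × 10 = 200
Total cost = 3415.
So Plant2→Dover carries 70 units.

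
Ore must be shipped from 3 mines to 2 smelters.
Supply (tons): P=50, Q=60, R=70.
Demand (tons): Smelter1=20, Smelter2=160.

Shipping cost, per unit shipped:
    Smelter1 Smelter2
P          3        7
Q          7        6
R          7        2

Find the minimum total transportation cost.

770

A cheapest plan:
  P–Smelter1: 20 tons
  P–Smelter2: 30 tons
  Q–Smelter2: 60 tons
  R–Smelter2: 70 tons
Total cost = 770.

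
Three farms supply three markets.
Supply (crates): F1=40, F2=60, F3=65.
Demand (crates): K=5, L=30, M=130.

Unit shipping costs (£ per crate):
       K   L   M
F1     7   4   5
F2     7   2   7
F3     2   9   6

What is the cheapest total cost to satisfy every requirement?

An optimal shipping plan:
  F1→M: 40 × £5 = £200
  F2→L: 30 × £2 = £60
  F2→M: 30 × £7 = £210
  F3→K: 5 × £2 = £10
  F3→M: 60 × £6 = £360
Total = 200 + 60 + 210 + 10 + 360 = £840.

840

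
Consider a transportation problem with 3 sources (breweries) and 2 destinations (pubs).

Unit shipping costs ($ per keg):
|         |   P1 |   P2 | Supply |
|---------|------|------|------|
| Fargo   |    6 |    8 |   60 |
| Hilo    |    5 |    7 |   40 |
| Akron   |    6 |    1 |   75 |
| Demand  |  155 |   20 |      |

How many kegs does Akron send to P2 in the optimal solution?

Solving gives:
  Fargo–P1: 60 × $6 = $360
  Hilo–P1: 40 × $5 = $200
  Akron–P1: 55 × $6 = $330
  Akron–P2: 20 × $1 = $20
Total cost = $910.
So Akron→P2 carries 20 kegs.

20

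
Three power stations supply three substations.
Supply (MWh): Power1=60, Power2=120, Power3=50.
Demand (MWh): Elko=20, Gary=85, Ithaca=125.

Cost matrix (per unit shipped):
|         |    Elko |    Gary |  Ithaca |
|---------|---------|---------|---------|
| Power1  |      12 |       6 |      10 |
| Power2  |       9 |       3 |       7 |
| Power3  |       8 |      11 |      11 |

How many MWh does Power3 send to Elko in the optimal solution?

20

Optimal shipments:
  Power1→Ithaca: 60 × 10 = 600
  Power2→Gary: 85 × 3 = 255
  Power2→Ithaca: 35 × 7 = 245
  Power3→Elko: 20 × 8 = 160
  Power3→Ithaca: 30 × 11 = 330
Total cost = 1590.
So Power3→Elko carries 20 MWh.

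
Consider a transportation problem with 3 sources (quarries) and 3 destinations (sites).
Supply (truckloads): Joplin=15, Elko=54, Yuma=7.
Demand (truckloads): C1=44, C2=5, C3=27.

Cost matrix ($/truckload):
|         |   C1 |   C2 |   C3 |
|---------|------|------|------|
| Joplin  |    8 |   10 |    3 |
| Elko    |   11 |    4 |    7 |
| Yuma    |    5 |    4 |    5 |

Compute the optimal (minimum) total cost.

591

A cheapest plan:
  Joplin→C3: 15 × $3 = $45
  Elko→C1: 37 × $11 = $407
  Elko→C2: 5 × $4 = $20
  Elko→C3: 12 × $7 = $84
  Yuma→C1: 7 × $5 = $35
Total = 45 + 407 + 20 + 84 + 35 = $591.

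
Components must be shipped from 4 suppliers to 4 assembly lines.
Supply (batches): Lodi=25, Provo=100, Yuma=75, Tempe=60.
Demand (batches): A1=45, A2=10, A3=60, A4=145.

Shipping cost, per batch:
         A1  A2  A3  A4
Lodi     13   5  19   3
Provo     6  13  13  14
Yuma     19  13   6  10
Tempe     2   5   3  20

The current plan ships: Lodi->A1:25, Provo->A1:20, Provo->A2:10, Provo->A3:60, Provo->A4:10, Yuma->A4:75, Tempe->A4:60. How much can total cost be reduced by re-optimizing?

Current plan cost = 25·13 + 20·6 + 10·13 + 60·13 + 10·14 + 75·10 + 60·20 = 3445.
Optimal plan:
  Lodi to A4: 25 × 3 = 75
  Provo to A1: 45 × 6 = 270
  Provo to A4: 55 × 14 = 770
  Yuma to A3: 10 × 6 = 60
  Yuma to A4: 65 × 10 = 650
  Tempe to A2: 10 × 5 = 50
  Tempe to A3: 50 × 3 = 150
Optimal cost = 2025.
Saving = 3445 − 2025 = 1420.

1420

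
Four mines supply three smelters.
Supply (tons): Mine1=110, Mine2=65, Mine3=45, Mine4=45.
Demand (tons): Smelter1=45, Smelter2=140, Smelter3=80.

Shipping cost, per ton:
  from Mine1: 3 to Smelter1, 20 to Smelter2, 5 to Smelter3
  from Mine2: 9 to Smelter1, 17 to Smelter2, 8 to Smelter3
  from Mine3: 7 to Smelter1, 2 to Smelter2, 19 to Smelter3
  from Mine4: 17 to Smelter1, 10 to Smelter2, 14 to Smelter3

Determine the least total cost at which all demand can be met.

A cheapest plan:
  Mine1→Smelter1: 45 tons
  Mine1→Smelter3: 65 tons
  Mine2→Smelter2: 50 tons
  Mine2→Smelter3: 15 tons
  Mine3→Smelter2: 45 tons
  Mine4→Smelter2: 45 tons
Total cost = 1970.

1970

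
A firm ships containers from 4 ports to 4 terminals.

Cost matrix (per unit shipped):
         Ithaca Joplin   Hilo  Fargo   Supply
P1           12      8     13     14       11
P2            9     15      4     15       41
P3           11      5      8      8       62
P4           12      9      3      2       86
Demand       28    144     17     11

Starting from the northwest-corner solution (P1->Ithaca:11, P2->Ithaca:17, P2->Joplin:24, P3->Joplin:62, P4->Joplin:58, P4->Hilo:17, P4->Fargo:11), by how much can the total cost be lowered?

175

Current plan cost = 11·12 + 17·9 + 24·15 + 62·5 + 58·9 + 17·3 + 11·2 = 1550.
Optimal plan:
  P1–Joplin: 11 × 8 = 88
  P2–Ithaca: 28 × 9 = 252
  P2–Hilo: 13 × 4 = 52
  P3–Joplin: 62 × 5 = 310
  P4–Joplin: 71 × 9 = 639
  P4–Hilo: 4 × 3 = 12
  P4–Fargo: 11 × 2 = 22
Optimal cost = 1375.
Saving = 1550 − 1375 = 175.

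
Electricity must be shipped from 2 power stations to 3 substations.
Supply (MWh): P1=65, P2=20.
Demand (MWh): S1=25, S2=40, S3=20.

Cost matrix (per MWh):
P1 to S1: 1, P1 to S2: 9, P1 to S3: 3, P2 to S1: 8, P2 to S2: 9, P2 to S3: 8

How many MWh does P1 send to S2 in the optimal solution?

20

Optimal shipments:
  P1->S1: 25 × 1 = 25
  P1->S2: 20 × 9 = 180
  P1->S3: 20 × 3 = 60
  P2->S2: 20 × 9 = 180
Total cost = 445.
So P1→S2 carries 20 MWh.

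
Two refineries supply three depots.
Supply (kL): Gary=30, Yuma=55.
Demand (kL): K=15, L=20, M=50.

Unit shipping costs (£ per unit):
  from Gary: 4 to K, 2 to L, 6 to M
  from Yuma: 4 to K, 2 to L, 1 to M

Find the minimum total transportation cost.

150

A cheapest plan:
  Gary–K: 15 × £4 = £60
  Gary–L: 15 × £2 = £30
  Yuma–L: 5 × £2 = £10
  Yuma–M: 50 × £1 = £50
Total = 60 + 30 + 10 + 50 = £150.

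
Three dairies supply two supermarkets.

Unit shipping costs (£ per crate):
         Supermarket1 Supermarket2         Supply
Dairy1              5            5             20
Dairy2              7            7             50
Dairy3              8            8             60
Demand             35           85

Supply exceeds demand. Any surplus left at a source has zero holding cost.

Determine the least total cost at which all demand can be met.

A cheapest plan:
  Dairy1→Supermarket2: 20 crates
  Dairy2→Supermarket1: 35 crates
  Dairy2→Supermarket2: 15 crates
  Dairy3→Supermarket2: 50 crates
Total cost = £850.

850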